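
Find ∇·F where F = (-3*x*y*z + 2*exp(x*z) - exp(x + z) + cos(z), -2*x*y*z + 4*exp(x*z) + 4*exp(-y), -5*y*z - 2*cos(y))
-2*x*z - 3*y*z - 5*y + 2*z*exp(x*z) - exp(x + z) - 4*exp(-y)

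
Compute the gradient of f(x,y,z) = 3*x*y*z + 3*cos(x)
(3*y*z - 3*sin(x), 3*x*z, 3*x*y)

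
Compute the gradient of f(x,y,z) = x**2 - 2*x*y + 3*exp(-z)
(2*x - 2*y, -2*x, -3*exp(-z))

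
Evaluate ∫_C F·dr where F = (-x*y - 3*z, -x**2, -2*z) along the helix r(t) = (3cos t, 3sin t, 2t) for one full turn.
4*pi*(-4*pi - 9)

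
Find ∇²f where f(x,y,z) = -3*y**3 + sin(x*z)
-x**2*sin(x*z) - 18*y - z**2*sin(x*z)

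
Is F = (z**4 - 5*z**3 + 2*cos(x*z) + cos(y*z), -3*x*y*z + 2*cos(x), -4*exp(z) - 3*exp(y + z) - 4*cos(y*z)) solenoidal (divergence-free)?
No, ∇·F = -3*x*z + 4*y*sin(y*z) - 2*z*sin(x*z) - 4*exp(z) - 3*exp(y + z)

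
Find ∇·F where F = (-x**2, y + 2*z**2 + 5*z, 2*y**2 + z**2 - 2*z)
-2*x + 2*z - 1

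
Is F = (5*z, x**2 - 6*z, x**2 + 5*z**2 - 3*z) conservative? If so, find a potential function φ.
No, ∇×F = (6, 5 - 2*x, 2*x) ≠ 0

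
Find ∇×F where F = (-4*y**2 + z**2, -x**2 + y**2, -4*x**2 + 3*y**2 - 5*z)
(6*y, 8*x + 2*z, -2*x + 8*y)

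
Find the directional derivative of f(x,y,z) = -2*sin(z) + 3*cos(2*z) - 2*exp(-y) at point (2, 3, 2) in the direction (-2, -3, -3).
3*sqrt(22)*((3*sin(4) + cos(2))*exp(3) - 1)*exp(-3)/11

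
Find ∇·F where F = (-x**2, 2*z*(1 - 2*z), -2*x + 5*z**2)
-2*x + 10*z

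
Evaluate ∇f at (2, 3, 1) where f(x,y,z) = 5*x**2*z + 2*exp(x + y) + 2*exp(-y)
(20 + 2*exp(5), -(2 - 2*exp(8))*exp(-3), 20)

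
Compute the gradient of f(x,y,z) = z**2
(0, 0, 2*z)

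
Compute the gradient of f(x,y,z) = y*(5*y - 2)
(0, 10*y - 2, 0)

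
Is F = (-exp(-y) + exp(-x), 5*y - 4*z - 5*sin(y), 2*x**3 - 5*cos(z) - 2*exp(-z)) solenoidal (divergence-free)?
No, ∇·F = 5*sin(z) - 5*cos(y) + 5 + 2*exp(-z) - exp(-x)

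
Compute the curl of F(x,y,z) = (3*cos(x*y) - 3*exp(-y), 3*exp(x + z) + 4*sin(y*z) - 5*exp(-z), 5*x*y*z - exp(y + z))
(((5*x*z - 4*y*cos(y*z) - 3*exp(x + z) - exp(y + z))*exp(z) - 5)*exp(-z), -5*y*z, 3*((x*sin(x*y) + exp(x + z))*exp(y) - 1)*exp(-y))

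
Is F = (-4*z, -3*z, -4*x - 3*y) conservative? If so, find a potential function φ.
Yes, F is conservative. φ = z*(-4*x - 3*y)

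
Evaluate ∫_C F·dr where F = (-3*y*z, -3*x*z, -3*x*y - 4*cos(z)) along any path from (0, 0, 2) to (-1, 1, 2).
6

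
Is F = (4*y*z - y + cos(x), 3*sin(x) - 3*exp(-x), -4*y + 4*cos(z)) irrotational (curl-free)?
No, ∇×F = (-4, 4*y, -4*z + 3*cos(x) + 1 + 3*exp(-x))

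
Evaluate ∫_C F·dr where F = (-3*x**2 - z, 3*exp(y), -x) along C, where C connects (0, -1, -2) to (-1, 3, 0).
-3*exp(-1) + 1 + 3*exp(3)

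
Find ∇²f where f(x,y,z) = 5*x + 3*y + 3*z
0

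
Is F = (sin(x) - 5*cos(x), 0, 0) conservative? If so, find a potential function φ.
Yes, F is conservative. φ = -5*sin(x) - cos(x)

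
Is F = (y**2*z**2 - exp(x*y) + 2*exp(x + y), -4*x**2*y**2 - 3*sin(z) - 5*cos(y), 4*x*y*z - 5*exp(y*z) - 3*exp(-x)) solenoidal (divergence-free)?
No, ∇·F = -8*x**2*y + 4*x*y - y*exp(x*y) - 5*y*exp(y*z) + 2*exp(x + y) + 5*sin(y)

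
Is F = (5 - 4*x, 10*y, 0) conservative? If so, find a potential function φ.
Yes, F is conservative. φ = -2*x**2 + 5*x + 5*y**2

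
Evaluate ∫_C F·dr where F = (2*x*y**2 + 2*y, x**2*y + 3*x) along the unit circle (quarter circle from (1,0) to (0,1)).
-1/4 + pi/4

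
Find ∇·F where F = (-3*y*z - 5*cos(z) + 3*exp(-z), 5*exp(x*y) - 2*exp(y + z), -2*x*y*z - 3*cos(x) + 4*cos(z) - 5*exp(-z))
-2*x*y + 5*x*exp(x*y) - 2*exp(y + z) - 4*sin(z) + 5*exp(-z)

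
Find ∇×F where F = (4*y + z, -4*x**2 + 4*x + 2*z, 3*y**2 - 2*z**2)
(6*y - 2, 1, -8*x)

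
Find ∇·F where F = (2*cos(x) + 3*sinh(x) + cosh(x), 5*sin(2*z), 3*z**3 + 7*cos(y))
9*z**2 - 2*sin(x) + sinh(x) + 3*cosh(x)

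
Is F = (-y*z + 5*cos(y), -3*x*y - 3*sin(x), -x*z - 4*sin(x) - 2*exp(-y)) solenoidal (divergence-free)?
No, ∇·F = -4*x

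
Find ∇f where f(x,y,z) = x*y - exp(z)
(y, x, -exp(z))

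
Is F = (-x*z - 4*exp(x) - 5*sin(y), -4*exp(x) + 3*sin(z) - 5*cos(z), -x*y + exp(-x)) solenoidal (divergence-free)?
No, ∇·F = -z - 4*exp(x)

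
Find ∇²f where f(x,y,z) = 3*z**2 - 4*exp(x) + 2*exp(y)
-4*exp(x) + 2*exp(y) + 6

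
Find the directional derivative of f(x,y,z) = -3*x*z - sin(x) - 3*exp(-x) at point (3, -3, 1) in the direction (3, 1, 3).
3*sqrt(19)*(-12*exp(3) + 3 - exp(3)*cos(3))*exp(-3)/19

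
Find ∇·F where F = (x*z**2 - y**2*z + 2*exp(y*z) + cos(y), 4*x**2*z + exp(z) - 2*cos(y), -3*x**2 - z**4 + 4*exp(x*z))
4*x*exp(x*z) - 4*z**3 + z**2 + 2*sin(y)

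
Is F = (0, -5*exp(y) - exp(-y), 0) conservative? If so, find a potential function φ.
Yes, F is conservative. φ = -5*exp(y) + exp(-y)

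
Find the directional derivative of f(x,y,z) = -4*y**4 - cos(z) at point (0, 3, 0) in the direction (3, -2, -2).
864*sqrt(17)/17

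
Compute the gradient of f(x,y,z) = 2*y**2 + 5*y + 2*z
(0, 4*y + 5, 2)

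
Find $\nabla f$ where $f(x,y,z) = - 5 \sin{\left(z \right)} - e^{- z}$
(0, 0, -5*cos(z) + exp(-z))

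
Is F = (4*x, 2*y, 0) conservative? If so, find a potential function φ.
Yes, F is conservative. φ = 2*x**2 + y**2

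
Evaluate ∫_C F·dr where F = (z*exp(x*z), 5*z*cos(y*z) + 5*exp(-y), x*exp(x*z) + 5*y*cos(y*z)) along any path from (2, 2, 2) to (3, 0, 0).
-exp(4) - 4 + 5*exp(-2) - 5*sin(4)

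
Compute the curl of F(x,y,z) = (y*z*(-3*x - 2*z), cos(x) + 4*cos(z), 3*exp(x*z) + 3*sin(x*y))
(3*x*cos(x*y) + 4*sin(z), -3*x*y - 4*y*z - 3*y*cos(x*y) - 3*z*exp(x*z), z*(3*x + 2*z) - sin(x))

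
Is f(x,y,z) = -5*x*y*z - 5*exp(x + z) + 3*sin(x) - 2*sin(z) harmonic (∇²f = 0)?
No, ∇²f = -10*exp(x + z) - 3*sin(x) + 2*sin(z)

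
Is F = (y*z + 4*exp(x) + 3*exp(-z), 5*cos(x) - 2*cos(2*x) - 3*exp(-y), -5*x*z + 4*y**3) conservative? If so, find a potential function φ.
No, ∇×F = (12*y**2, y + 5*z - 3*exp(-z), -z - 5*sin(x) + 4*sin(2*x)) ≠ 0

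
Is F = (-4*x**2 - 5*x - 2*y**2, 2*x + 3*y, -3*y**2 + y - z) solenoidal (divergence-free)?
No, ∇·F = -8*x - 3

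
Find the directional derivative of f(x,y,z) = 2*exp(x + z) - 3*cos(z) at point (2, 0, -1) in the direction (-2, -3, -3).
sqrt(22)*(-10*E + 9*sin(1))/22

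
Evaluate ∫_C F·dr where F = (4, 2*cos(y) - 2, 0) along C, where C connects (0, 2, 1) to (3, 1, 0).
-2*sin(2) + 2*sin(1) + 14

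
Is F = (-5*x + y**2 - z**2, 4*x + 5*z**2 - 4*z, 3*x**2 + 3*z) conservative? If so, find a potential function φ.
No, ∇×F = (4 - 10*z, -6*x - 2*z, 4 - 2*y) ≠ 0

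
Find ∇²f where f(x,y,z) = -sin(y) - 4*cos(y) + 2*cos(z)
sin(y) + 4*cos(y) - 2*cos(z)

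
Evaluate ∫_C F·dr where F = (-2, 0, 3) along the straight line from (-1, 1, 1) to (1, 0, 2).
-1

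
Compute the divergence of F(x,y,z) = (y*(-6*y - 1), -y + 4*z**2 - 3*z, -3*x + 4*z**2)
8*z - 1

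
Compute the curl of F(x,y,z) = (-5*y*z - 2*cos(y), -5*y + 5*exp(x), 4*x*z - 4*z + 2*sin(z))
(0, -5*y - 4*z, 5*z + 5*exp(x) - 2*sin(y))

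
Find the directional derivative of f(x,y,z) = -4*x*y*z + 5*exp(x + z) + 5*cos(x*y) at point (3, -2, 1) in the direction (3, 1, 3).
3*sqrt(19)*(-5*sin(6) + 28 + 10*exp(4))/19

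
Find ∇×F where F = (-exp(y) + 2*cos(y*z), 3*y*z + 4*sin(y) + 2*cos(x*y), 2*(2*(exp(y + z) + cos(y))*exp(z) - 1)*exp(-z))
(-3*y + 4*exp(y + z) - 4*sin(y), -2*y*sin(y*z), -2*y*sin(x*y) + 2*z*sin(y*z) + exp(y))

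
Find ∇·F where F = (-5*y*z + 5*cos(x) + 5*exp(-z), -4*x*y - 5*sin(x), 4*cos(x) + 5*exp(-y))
-4*x - 5*sin(x)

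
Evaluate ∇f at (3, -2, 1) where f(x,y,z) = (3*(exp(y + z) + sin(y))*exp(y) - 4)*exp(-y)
(0, 3*cos(2) + 3*exp(-1) + 4*exp(2), 3*exp(-1))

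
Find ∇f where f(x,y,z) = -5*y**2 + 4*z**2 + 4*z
(0, -10*y, 8*z + 4)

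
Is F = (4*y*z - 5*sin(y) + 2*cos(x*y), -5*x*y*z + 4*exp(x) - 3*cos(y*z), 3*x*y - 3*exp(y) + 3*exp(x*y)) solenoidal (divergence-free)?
No, ∇·F = -5*x*z - 2*y*sin(x*y) + 3*z*sin(y*z)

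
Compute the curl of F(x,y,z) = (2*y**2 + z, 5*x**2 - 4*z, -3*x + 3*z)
(4, 4, 10*x - 4*y)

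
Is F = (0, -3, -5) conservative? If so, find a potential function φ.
Yes, F is conservative. φ = -3*y - 5*z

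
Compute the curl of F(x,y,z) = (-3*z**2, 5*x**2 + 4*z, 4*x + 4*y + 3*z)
(0, -6*z - 4, 10*x)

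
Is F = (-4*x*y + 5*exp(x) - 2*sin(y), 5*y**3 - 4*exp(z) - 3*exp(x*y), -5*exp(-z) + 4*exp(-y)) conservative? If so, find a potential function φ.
No, ∇×F = (4*exp(z) - 4*exp(-y), 0, 4*x - 3*y*exp(x*y) + 2*cos(y)) ≠ 0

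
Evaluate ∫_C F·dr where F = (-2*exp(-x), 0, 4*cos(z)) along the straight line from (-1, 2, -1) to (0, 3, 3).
-2*E + 4*sin(3) + 2 + 4*sin(1)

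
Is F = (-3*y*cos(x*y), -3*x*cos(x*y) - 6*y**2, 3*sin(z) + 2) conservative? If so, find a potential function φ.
Yes, F is conservative. φ = -2*y**3 + 2*z - 3*sin(x*y) - 3*cos(z)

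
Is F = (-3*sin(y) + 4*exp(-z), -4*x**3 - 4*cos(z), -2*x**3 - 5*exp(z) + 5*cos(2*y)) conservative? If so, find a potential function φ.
No, ∇×F = (-10*sin(2*y) - 4*sin(z), 6*x**2 - 4*exp(-z), -12*x**2 + 3*cos(y)) ≠ 0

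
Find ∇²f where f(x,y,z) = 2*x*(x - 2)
4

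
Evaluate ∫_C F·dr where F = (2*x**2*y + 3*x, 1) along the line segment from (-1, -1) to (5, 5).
354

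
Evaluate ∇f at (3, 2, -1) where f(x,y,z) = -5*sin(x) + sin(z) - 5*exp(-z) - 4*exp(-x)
(4*exp(-3) - 5*cos(3), 0, cos(1) + 5*E)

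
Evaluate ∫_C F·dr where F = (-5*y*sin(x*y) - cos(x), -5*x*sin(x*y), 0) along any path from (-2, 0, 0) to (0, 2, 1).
-sin(2)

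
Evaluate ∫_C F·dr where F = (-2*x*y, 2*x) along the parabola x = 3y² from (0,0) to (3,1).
-26/5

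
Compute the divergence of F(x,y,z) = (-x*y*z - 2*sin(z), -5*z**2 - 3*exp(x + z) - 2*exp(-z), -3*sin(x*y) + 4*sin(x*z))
4*x*cos(x*z) - y*z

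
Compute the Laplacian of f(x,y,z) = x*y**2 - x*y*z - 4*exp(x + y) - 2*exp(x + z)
2*x - 8*exp(x + y) - 4*exp(x + z)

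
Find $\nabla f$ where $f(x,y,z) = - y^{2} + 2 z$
(0, -2*y, 2)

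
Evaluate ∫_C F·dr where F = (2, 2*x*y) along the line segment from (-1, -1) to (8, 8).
360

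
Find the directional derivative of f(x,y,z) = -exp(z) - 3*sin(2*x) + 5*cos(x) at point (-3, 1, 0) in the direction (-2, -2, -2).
sqrt(3)*(-5*sin(3) + 1 + 6*cos(6))/3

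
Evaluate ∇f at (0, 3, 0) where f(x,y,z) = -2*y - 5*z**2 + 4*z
(0, -2, 4)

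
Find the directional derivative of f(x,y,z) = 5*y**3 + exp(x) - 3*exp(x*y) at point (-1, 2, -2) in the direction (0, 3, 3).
sqrt(2)*(3/2 + 30*exp(2))*exp(-2)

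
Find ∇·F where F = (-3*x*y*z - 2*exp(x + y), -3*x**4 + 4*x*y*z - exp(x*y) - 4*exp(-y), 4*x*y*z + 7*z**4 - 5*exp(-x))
4*x*y + 4*x*z - x*exp(x*y) - 3*y*z + 28*z**3 - 2*exp(x + y) + 4*exp(-y)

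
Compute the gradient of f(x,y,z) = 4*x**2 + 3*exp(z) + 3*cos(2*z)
(8*x, 0, 3*exp(z) - 6*sin(2*z))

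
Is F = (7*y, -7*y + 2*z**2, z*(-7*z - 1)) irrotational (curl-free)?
No, ∇×F = (-4*z, 0, -7)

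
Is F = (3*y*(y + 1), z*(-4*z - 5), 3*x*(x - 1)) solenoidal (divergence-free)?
Yes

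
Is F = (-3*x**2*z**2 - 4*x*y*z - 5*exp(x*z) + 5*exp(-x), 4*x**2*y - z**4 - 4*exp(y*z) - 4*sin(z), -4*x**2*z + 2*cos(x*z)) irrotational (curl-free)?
No, ∇×F = (4*y*exp(y*z) + 4*z**3 + 4*cos(z), -6*x**2*z - 4*x*y + 8*x*z - 5*x*exp(x*z) + 2*z*sin(x*z), 4*x*(2*y + z))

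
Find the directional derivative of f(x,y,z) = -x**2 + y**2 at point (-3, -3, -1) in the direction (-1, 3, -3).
-24*sqrt(19)/19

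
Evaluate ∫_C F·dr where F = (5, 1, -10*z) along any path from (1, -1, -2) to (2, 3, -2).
9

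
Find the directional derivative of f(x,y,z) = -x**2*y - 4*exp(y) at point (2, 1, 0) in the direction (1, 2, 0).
4*sqrt(5)*(-2*E - 3)/5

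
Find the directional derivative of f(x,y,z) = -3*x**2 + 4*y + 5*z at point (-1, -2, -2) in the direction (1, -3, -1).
-sqrt(11)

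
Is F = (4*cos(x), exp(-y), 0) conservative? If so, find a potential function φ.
Yes, F is conservative. φ = 4*sin(x) - exp(-y)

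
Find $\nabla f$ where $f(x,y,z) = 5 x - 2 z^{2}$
(5, 0, -4*z)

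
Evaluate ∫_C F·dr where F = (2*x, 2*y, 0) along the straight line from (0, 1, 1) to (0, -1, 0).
0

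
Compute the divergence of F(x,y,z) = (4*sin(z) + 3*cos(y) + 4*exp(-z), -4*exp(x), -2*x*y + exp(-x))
0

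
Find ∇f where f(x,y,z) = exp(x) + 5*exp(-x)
(exp(x) - 5*exp(-x), 0, 0)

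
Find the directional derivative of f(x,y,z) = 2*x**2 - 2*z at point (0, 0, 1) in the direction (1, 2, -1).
sqrt(6)/3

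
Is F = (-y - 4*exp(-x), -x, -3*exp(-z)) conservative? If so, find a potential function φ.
Yes, F is conservative. φ = -x*y + 3*exp(-z) + 4*exp(-x)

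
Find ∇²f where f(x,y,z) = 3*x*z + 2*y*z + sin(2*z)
-4*sin(2*z)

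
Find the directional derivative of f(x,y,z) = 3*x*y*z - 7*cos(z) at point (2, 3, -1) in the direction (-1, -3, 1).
sqrt(11)*(45 - 7*sin(1))/11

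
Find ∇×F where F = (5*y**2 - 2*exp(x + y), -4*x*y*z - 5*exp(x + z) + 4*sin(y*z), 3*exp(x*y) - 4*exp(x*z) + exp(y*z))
(4*x*y + 3*x*exp(x*y) - 4*y*cos(y*z) + z*exp(y*z) + 5*exp(x + z), -3*y*exp(x*y) + 4*z*exp(x*z), -4*y*z - 10*y + 2*exp(x + y) - 5*exp(x + z))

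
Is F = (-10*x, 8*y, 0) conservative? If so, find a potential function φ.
Yes, F is conservative. φ = -5*x**2 + 4*y**2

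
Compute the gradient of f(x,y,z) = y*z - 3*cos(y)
(0, z + 3*sin(y), y)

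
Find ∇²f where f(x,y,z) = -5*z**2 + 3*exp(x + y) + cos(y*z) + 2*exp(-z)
-y**2*cos(y*z) - z**2*cos(y*z) + 6*exp(x + y) - 10 + 2*exp(-z)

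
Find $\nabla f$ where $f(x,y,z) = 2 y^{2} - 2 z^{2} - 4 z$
(0, 4*y, -4*z - 4)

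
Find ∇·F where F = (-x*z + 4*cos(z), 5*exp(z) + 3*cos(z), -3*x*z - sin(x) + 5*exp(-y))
-3*x - z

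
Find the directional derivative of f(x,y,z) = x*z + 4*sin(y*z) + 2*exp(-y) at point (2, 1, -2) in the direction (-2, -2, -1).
4*cos(2) + 4*exp(-1)/3 + 2/3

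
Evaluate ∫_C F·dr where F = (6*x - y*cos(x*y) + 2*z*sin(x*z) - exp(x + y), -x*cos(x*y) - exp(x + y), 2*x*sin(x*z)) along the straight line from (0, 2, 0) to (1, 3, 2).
-exp(4) - sin(3) - 2*cos(2) + 5 + exp(2)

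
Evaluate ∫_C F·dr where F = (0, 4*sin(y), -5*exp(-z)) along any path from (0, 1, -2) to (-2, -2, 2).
-10*sinh(2) - 4*cos(2) + 4*cos(1)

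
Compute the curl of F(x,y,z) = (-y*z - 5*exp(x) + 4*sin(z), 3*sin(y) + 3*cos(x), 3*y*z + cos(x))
(3*z, -y + sin(x) + 4*cos(z), z - 3*sin(x))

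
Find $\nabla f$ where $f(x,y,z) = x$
(1, 0, 0)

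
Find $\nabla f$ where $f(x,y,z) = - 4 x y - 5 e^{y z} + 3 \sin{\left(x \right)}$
(-4*y + 3*cos(x), -4*x - 5*z*exp(y*z), -5*y*exp(y*z))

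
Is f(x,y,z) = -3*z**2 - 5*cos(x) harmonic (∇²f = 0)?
No, ∇²f = 5*cos(x) - 6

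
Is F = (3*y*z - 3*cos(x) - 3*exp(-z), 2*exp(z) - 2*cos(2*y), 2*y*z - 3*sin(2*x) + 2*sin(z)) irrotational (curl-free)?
No, ∇×F = (2*z - 2*exp(z), 3*y + 6*cos(2*x) + 3*exp(-z), -3*z)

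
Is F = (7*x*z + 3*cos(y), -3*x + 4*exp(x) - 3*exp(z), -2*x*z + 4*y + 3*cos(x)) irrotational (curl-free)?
No, ∇×F = (3*exp(z) + 4, 7*x + 2*z + 3*sin(x), 4*exp(x) + 3*sin(y) - 3)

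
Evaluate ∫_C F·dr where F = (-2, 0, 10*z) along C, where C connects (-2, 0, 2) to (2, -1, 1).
-23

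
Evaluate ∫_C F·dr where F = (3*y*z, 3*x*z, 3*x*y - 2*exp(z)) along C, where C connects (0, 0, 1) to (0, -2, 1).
0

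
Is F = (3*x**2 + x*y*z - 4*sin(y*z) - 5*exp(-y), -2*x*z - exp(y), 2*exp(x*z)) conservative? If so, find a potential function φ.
No, ∇×F = (2*x, x*y - 4*y*cos(y*z) - 2*z*exp(x*z), (z*(-x + 4*cos(y*z) - 2)*exp(y) - 5)*exp(-y)) ≠ 0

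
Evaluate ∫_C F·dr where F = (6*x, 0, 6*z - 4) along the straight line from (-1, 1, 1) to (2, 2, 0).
10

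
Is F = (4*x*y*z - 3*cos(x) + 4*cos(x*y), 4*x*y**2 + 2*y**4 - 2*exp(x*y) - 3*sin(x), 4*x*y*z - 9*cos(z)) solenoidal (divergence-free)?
No, ∇·F = 12*x*y - 2*x*exp(x*y) + 8*y**3 + 4*y*z - 4*y*sin(x*y) + 3*sin(x) + 9*sin(z)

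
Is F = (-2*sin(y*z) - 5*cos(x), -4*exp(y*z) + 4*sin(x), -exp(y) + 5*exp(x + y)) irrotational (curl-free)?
No, ∇×F = (4*y*exp(y*z) - exp(y) + 5*exp(x + y), -2*y*cos(y*z) - 5*exp(x + y), 2*z*cos(y*z) + 4*cos(x))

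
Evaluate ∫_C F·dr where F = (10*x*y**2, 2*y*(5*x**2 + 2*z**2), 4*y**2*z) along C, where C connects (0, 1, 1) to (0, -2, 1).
6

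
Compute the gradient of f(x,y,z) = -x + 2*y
(-1, 2, 0)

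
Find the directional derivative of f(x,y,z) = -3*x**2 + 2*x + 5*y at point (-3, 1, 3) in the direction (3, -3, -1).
45*sqrt(19)/19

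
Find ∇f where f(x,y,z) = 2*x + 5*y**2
(2, 10*y, 0)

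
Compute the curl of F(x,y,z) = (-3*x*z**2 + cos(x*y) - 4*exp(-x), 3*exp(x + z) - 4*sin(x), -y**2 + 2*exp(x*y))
(2*x*exp(x*y) - 2*y - 3*exp(x + z), -6*x*z - 2*y*exp(x*y), x*sin(x*y) + 3*exp(x + z) - 4*cos(x))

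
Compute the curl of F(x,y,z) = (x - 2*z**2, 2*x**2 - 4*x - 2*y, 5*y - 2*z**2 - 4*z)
(5, -4*z, 4*x - 4)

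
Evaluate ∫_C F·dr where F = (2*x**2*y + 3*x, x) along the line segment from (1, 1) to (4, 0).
67/2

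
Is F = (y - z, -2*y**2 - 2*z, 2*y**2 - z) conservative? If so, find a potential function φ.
No, ∇×F = (4*y + 2, -1, -1) ≠ 0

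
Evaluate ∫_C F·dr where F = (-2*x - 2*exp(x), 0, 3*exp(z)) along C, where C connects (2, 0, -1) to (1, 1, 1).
-3*exp(-1) + E + 3 + 2*exp(2)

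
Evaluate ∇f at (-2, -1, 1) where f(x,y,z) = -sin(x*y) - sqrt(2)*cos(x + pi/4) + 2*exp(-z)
(-sin(2) + 2*cos(2), 2*cos(2), -2*exp(-1))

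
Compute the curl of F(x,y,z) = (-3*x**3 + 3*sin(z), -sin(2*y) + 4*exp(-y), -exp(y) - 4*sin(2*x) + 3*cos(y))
(-exp(y) - 3*sin(y), 8*cos(2*x) + 3*cos(z), 0)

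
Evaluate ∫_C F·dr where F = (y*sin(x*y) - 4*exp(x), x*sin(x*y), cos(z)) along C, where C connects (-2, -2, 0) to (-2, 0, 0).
-1 + cos(4)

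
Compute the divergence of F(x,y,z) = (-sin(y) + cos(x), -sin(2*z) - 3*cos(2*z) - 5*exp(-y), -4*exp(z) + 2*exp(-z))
-4*exp(z) - sin(x) - 2*exp(-z) + 5*exp(-y)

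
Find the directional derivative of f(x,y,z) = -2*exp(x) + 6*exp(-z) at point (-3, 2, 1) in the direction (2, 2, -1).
2*(-2 + 3*exp(2))*exp(-3)/3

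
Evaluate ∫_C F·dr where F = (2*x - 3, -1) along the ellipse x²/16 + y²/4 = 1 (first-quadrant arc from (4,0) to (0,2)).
-6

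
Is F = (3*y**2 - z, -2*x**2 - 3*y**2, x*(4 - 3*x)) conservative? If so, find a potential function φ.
No, ∇×F = (0, 6*x - 5, -4*x - 6*y) ≠ 0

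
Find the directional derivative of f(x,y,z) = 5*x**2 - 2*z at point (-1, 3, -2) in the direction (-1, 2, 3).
2*sqrt(14)/7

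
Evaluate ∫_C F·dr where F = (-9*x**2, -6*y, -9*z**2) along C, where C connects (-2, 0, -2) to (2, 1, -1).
-72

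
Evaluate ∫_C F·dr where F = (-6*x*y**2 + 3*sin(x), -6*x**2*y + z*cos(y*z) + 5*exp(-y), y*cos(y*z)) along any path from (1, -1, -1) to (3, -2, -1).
-105 - 5*exp(2) - sin(1) + sin(2) + 3*cos(1) - 3*cos(3) + 5*E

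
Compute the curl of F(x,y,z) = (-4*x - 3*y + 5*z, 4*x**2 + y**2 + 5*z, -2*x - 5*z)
(-5, 7, 8*x + 3)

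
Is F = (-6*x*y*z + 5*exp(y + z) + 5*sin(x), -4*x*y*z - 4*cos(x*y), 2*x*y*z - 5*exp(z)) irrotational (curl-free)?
No, ∇×F = (2*x*(2*y + z), -6*x*y - 2*y*z + 5*exp(y + z), 6*x*z - 4*y*z + 4*y*sin(x*y) - 5*exp(y + z))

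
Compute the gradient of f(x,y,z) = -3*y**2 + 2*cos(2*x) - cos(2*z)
(-4*sin(2*x), -6*y, 2*sin(2*z))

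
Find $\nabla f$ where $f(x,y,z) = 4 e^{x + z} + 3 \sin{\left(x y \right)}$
(3*y*cos(x*y) + 4*exp(x + z), 3*x*cos(x*y), 4*exp(x + z))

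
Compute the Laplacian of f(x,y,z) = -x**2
-2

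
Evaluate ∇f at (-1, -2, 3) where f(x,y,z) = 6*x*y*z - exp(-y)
(-36, -18 + exp(2), 12)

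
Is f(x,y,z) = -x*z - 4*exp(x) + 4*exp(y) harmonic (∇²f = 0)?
No, ∇²f = -4*exp(x) + 4*exp(y)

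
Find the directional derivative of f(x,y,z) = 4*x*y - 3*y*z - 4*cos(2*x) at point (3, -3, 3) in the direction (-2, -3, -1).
sqrt(14)*(3 - 8*sin(6))/7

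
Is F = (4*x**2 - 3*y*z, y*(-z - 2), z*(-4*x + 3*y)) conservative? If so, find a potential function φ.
No, ∇×F = (y + 3*z, -3*y + 4*z, 3*z) ≠ 0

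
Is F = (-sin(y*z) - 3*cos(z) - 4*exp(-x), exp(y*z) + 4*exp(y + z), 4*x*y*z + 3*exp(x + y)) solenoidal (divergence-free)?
No, ∇·F = 4*x*y + z*exp(y*z) + 4*exp(y + z) + 4*exp(-x)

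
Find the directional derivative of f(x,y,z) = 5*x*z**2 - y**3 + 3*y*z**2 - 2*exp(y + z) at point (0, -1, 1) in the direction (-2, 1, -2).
4/3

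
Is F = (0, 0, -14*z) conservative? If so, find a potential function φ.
Yes, F is conservative. φ = -7*z**2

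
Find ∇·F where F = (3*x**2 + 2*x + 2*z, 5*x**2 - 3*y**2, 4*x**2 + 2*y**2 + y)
6*x - 6*y + 2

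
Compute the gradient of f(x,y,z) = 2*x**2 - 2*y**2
(4*x, -4*y, 0)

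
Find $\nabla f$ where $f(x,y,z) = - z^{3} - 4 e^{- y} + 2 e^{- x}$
(-2*exp(-x), 4*exp(-y), -3*z**2)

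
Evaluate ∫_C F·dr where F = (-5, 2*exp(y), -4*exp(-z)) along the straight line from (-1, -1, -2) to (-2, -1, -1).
-4*exp(2) + 5 + 4*E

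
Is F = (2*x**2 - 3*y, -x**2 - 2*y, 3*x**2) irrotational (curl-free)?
No, ∇×F = (0, -6*x, 3 - 2*x)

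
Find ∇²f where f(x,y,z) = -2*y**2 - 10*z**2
-24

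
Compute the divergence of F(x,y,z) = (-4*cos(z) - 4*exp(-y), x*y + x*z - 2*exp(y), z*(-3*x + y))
-2*x + y - 2*exp(y)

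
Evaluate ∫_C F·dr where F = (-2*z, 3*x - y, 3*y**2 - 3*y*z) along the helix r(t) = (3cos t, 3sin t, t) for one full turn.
60*pi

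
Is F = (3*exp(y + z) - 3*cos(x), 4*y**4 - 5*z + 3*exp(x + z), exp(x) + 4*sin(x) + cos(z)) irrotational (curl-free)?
No, ∇×F = (5 - 3*exp(x + z), -exp(x) + 3*exp(y + z) - 4*cos(x), 3*exp(x + z) - 3*exp(y + z))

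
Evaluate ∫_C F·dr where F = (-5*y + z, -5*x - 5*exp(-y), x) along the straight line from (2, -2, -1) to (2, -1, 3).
-5*exp(2) - 2 + 5*E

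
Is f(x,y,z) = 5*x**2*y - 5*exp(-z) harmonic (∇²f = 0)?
No, ∇²f = 10*y - 5*exp(-z)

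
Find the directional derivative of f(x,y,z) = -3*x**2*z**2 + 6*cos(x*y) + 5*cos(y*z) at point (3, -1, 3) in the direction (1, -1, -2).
sqrt(6)*(162 - 29*sin(3))/6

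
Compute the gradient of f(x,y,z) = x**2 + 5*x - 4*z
(2*x + 5, 0, -4)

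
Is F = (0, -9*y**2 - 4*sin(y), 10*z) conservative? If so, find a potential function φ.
Yes, F is conservative. φ = -3*y**3 + 5*z**2 + 4*cos(y)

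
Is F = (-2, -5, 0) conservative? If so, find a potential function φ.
Yes, F is conservative. φ = -2*x - 5*y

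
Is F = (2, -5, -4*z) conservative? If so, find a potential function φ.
Yes, F is conservative. φ = 2*x - 5*y - 2*z**2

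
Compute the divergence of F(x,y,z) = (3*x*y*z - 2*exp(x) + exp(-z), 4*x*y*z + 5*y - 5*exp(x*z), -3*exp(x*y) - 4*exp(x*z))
4*x*z - 4*x*exp(x*z) + 3*y*z - 2*exp(x) + 5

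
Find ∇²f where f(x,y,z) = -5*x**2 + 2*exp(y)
2*exp(y) - 10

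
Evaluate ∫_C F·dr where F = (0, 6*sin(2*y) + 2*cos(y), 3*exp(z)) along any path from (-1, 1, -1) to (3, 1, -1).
0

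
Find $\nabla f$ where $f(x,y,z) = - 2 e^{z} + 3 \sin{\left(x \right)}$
(3*cos(x), 0, -2*exp(z))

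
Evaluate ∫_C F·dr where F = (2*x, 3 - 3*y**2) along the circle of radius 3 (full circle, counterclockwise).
0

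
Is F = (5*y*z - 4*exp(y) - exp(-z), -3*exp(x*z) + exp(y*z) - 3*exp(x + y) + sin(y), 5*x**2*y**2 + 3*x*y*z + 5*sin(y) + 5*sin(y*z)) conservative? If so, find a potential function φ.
No, ∇×F = (10*x**2*y + 3*x*z + 3*x*exp(x*z) - y*exp(y*z) + 5*z*cos(y*z) + 5*cos(y), (y*(-10*x*y - 3*z + 5)*exp(z) + 1)*exp(-z), -3*z*exp(x*z) - 5*z + 4*exp(y) - 3*exp(x + y)) ≠ 0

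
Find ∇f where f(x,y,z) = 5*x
(5, 0, 0)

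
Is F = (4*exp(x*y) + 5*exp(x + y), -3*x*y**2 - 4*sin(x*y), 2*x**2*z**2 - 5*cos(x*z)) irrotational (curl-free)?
No, ∇×F = (0, -z*(4*x*z + 5*sin(x*z)), -4*x*exp(x*y) - 3*y**2 - 4*y*cos(x*y) - 5*exp(x + y))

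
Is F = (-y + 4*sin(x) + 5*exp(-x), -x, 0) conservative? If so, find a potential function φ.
Yes, F is conservative. φ = -x*y - 4*cos(x) - 5*exp(-x)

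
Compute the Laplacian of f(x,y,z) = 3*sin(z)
-3*sin(z)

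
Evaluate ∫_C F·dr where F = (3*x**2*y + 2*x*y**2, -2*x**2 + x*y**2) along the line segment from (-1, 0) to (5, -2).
-370/3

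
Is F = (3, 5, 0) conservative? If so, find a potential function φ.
Yes, F is conservative. φ = 3*x + 5*y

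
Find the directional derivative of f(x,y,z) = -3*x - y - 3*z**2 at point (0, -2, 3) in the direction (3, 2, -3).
43*sqrt(22)/22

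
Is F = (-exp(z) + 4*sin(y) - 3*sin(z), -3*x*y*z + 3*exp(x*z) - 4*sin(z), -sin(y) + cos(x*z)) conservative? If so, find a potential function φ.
No, ∇×F = (3*x*y - 3*x*exp(x*z) - cos(y) + 4*cos(z), z*sin(x*z) - exp(z) - 3*cos(z), -3*y*z + 3*z*exp(x*z) - 4*cos(y)) ≠ 0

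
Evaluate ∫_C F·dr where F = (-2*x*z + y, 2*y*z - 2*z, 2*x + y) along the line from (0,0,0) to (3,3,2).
15/2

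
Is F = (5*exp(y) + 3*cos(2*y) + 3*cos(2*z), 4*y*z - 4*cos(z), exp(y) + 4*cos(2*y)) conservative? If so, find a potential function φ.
No, ∇×F = (-4*y + exp(y) - 8*sin(2*y) - 4*sin(z), -6*sin(2*z), -5*exp(y) + 6*sin(2*y)) ≠ 0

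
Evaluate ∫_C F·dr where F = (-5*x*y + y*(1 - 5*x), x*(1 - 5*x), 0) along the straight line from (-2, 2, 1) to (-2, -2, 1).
88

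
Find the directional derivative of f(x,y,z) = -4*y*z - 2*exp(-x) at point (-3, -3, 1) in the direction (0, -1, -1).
-4*sqrt(2)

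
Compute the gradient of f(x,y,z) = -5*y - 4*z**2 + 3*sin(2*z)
(0, -5, -8*z + 6*cos(2*z))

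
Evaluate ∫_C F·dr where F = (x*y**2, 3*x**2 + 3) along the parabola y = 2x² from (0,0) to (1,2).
29/3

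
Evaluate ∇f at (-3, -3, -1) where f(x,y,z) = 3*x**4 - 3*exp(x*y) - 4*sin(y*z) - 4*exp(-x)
(-324 + 4*exp(3) + 9*exp(9), 4*cos(3) + 9*exp(9), 12*cos(3))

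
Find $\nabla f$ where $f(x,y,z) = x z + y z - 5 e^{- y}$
(z, z + 5*exp(-y), x + y)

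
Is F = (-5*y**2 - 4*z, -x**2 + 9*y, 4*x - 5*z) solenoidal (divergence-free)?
No, ∇·F = 4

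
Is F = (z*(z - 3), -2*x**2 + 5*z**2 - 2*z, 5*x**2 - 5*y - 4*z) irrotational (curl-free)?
No, ∇×F = (-10*z - 3, -10*x + 2*z - 3, -4*x)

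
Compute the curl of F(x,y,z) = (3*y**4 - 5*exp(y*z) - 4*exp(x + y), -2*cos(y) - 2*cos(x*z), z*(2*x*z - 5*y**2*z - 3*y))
(-2*x*sin(x*z) - 10*y*z**2 - 3*z, -5*y*exp(y*z) - 2*z**2, -12*y**3 + 5*z*exp(y*z) + 2*z*sin(x*z) + 4*exp(x + y))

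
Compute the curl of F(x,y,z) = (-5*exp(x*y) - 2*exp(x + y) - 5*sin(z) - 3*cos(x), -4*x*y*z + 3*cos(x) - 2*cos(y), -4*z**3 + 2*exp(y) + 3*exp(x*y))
(4*x*y + 3*x*exp(x*y) + 2*exp(y), -3*y*exp(x*y) - 5*cos(z), 5*x*exp(x*y) - 4*y*z + 2*exp(x + y) - 3*sin(x))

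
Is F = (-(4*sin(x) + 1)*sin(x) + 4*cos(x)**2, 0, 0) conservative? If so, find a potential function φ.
Yes, F is conservative. φ = (4*sin(x) + 1)*cos(x)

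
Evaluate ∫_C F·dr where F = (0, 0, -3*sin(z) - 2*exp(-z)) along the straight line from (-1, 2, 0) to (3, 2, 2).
-5 + 3*cos(2) + 2*exp(-2)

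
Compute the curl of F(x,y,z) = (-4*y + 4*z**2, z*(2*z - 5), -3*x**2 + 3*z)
(5 - 4*z, 6*x + 8*z, 4)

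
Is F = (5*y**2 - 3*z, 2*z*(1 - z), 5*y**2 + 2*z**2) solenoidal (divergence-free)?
No, ∇·F = 4*z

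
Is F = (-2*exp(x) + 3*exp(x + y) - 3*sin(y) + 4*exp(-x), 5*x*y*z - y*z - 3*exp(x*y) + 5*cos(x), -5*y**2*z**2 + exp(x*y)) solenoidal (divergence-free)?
No, ∇·F = 5*x*z - 3*x*exp(x*y) - 10*y**2*z - z - 2*exp(x) + 3*exp(x + y) - 4*exp(-x)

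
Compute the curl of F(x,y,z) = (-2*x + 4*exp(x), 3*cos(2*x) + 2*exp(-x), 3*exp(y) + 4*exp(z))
(3*exp(y), 0, -6*sin(2*x) - 2*exp(-x))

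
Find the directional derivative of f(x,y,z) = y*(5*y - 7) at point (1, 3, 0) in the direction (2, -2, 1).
-46/3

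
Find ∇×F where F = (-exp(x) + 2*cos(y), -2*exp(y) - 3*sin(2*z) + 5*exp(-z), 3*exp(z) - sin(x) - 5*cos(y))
(5*sin(y) + 6*cos(2*z) + 5*exp(-z), cos(x), 2*sin(y))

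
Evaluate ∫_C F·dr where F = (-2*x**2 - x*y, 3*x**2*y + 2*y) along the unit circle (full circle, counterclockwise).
0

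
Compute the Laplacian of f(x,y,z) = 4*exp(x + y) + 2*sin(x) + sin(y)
8*exp(x + y) - 2*sin(x) - sin(y)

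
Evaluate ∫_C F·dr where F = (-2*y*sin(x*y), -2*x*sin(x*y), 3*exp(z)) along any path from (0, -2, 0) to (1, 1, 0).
-2 + 2*cos(1)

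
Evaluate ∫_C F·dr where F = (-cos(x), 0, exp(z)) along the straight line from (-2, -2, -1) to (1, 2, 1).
-sin(2) - sin(1) - exp(-1) + E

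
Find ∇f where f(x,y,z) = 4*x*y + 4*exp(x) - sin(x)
(4*y + 4*exp(x) - cos(x), 4*x, 0)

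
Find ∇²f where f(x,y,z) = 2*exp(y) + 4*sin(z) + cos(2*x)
2*exp(y) - 4*sin(z) - 4*cos(2*x)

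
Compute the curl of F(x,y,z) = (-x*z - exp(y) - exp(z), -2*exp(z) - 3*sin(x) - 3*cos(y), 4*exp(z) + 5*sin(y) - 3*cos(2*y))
(2*exp(z) + 6*sin(2*y) + 5*cos(y), -x - exp(z), exp(y) - 3*cos(x))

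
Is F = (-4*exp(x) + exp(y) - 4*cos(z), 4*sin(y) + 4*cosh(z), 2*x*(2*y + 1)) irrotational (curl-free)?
No, ∇×F = (4*x - 4*sinh(z), -4*y + 4*sin(z) - 2, -exp(y))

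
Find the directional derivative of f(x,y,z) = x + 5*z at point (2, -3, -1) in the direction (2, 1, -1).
-sqrt(6)/2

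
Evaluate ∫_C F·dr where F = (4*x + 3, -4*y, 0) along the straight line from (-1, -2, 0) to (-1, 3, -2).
-10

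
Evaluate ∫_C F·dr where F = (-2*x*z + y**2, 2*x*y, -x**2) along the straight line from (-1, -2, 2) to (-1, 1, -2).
7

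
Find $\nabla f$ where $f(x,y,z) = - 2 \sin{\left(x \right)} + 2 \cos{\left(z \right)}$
(-2*cos(x), 0, -2*sin(z))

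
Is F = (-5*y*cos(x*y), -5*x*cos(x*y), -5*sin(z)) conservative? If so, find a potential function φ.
Yes, F is conservative. φ = -5*sin(x*y) + 5*cos(z)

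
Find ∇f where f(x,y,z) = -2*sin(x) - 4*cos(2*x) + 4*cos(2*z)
(2*(8*sin(x) - 1)*cos(x), 0, -8*sin(2*z))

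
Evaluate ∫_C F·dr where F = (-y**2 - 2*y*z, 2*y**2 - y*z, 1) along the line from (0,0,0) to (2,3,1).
6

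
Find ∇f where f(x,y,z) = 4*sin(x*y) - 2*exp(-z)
(4*y*cos(x*y), 4*x*cos(x*y), 2*exp(-z))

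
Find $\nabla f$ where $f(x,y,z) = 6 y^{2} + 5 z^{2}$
(0, 12*y, 10*z)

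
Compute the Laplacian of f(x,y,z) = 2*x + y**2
2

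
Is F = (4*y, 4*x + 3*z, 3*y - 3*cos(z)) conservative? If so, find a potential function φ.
Yes, F is conservative. φ = 4*x*y + 3*y*z - 3*sin(z)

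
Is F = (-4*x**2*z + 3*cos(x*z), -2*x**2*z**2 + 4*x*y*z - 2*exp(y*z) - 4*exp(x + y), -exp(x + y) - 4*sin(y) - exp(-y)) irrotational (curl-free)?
No, ∇×F = (4*x**2*z - 4*x*y + 2*y*exp(y*z) - exp(x + y) - 4*cos(y) + exp(-y), -4*x**2 - 3*x*sin(x*z) + exp(x + y), -4*x*z**2 + 4*y*z - 4*exp(x + y))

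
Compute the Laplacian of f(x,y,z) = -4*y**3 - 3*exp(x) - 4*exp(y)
-24*y - 3*exp(x) - 4*exp(y)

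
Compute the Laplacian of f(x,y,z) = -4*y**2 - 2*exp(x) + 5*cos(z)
-2*exp(x) - 5*cos(z) - 8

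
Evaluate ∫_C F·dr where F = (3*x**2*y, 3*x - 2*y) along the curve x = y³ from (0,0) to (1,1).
13/20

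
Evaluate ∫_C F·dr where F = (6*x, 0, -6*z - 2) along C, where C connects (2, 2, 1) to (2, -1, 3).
-28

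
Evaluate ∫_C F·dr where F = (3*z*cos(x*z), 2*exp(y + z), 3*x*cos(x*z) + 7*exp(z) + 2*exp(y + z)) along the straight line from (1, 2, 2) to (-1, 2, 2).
-6*sin(2)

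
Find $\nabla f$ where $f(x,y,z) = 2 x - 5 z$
(2, 0, -5)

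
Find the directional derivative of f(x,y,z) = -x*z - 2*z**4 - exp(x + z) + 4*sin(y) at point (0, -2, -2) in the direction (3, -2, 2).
sqrt(17)*(-5 - 8*exp(2)*cos(2) + 134*exp(2))*exp(-2)/17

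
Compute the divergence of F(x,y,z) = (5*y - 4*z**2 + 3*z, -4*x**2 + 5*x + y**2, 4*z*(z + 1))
2*y + 8*z + 4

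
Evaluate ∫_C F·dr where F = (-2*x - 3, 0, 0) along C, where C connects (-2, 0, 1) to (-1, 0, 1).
0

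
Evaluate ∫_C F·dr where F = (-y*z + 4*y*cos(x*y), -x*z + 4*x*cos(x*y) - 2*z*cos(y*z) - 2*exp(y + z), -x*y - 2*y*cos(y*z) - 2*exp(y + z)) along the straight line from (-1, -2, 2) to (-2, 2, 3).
-2*exp(5) - 4*sin(2) - 2*sin(6) - 6*sin(4) + 18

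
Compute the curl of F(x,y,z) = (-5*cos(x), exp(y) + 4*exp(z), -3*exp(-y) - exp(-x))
(-4*exp(z) + 3*exp(-y), -exp(-x), 0)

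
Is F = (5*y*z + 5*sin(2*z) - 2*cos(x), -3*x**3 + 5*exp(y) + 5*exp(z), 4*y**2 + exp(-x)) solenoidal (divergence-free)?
No, ∇·F = 5*exp(y) + 2*sin(x)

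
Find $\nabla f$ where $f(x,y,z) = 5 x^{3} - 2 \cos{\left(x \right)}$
(15*x**2 + 2*sin(x), 0, 0)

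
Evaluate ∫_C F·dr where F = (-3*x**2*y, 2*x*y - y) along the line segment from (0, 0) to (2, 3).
-21/2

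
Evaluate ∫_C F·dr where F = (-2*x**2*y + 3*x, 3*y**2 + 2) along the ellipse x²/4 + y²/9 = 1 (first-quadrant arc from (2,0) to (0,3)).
3*pi + 27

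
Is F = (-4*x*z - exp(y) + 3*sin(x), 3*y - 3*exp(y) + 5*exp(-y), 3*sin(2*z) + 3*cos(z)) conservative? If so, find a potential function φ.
No, ∇×F = (0, -4*x, exp(y)) ≠ 0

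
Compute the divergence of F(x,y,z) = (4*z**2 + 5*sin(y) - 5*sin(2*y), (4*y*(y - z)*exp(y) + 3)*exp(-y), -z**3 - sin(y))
8*y - 3*z**2 - 4*z - 3*exp(-y)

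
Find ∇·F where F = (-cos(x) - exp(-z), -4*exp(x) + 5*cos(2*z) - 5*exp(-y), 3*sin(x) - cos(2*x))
sin(x) + 5*exp(-y)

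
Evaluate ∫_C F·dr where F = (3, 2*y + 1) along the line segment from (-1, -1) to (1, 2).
12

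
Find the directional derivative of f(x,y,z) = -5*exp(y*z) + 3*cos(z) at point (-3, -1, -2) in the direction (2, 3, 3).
9*sqrt(22)*(sin(2) + 5*exp(2))/22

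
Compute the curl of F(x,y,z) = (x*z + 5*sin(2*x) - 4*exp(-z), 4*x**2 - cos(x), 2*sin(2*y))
(4*cos(2*y), x + 4*exp(-z), 8*x + sin(x))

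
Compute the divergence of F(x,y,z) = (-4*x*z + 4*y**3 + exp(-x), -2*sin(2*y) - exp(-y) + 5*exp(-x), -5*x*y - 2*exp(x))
-4*z - 4*cos(2*y) + exp(-y) - exp(-x)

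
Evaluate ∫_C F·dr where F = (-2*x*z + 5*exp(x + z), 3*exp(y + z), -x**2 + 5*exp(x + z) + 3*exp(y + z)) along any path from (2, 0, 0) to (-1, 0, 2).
-2*exp(2) - 5 + 5*E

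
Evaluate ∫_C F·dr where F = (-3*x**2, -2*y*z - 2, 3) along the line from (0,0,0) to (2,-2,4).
-8/3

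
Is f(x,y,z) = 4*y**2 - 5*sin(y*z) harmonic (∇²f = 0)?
No, ∇²f = 5*y**2*sin(y*z) + 5*z**2*sin(y*z) + 8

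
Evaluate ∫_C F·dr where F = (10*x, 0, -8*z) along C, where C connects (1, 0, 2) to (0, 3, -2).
-5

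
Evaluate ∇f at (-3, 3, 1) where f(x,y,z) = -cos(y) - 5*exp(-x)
(5*exp(3), sin(3), 0)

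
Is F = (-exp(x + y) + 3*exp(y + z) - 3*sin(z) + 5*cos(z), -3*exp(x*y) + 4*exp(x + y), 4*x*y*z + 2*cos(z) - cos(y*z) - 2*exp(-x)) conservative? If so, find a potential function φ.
No, ∇×F = (z*(4*x + sin(y*z)), -4*y*z + 3*exp(y + z) - 5*sin(z) - 3*cos(z) - 2*exp(-x), -3*y*exp(x*y) + 5*exp(x + y) - 3*exp(y + z)) ≠ 0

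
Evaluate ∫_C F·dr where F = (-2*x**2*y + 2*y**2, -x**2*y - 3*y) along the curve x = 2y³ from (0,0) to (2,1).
-22/5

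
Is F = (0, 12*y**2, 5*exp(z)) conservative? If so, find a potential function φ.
Yes, F is conservative. φ = 4*y**3 + 5*exp(z)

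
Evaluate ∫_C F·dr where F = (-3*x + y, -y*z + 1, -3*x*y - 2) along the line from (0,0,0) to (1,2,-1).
41/6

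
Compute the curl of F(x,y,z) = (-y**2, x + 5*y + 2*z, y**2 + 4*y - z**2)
(2*y + 2, 0, 2*y + 1)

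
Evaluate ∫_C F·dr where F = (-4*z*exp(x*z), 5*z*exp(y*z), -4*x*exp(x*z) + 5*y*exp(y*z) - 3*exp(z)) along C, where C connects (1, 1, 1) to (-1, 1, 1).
8*sinh(1)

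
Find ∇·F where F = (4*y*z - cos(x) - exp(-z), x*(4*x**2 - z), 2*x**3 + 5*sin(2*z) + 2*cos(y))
sin(x) + 10*cos(2*z)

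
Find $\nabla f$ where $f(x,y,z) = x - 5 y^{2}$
(1, -10*y, 0)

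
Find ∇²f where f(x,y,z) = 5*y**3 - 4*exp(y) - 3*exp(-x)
30*y - 4*exp(y) - 3*exp(-x)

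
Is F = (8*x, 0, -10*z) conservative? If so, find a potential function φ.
Yes, F is conservative. φ = 4*x**2 - 5*z**2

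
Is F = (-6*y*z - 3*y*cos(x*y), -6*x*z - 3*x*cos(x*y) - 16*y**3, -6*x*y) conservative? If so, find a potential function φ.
Yes, F is conservative. φ = -6*x*y*z - 4*y**4 - 3*sin(x*y)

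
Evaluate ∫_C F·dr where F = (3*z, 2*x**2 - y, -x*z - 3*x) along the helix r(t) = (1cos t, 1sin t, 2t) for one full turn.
12*pi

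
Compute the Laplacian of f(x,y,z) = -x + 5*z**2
10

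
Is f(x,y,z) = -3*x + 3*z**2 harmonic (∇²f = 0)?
No, ∇²f = 6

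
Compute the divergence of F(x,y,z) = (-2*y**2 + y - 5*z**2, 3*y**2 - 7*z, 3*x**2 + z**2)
6*y + 2*z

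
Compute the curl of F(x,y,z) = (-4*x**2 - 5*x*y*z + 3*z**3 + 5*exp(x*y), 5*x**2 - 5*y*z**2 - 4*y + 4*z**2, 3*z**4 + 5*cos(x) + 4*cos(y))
(10*y*z - 8*z - 4*sin(y), -5*x*y + 9*z**2 + 5*sin(x), 5*x*(z - exp(x*y) + 2))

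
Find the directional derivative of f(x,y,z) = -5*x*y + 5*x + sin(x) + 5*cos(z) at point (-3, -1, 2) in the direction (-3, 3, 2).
sqrt(22)*(-10*sin(2) - 3*cos(3) + 15)/22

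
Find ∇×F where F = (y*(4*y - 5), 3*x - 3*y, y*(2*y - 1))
(4*y - 1, 0, 8 - 8*y)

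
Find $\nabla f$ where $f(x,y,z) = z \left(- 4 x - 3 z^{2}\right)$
(-4*z, 0, -4*x - 9*z**2)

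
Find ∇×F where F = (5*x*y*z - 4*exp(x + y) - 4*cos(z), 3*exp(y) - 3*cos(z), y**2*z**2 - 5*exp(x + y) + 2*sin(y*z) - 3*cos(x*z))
(2*y*z**2 + 2*z*cos(y*z) - 5*exp(x + y) - 3*sin(z), 5*x*y - 3*z*sin(x*z) + 5*exp(x + y) + 4*sin(z), -5*x*z + 4*exp(x + y))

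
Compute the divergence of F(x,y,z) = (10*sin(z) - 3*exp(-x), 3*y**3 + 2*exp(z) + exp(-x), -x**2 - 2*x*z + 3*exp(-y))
-2*x + 9*y**2 + 3*exp(-x)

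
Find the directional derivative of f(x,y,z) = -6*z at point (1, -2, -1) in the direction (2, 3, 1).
-3*sqrt(14)/7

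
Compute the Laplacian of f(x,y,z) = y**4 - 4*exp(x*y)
-4*x**2*exp(x*y) - 4*y**2*exp(x*y) + 12*y**2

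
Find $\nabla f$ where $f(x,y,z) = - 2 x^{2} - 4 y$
(-4*x, -4, 0)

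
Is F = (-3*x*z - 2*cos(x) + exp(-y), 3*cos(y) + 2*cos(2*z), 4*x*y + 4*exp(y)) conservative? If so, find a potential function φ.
No, ∇×F = (4*x + 4*exp(y) + 4*sin(2*z), -3*x - 4*y, exp(-y)) ≠ 0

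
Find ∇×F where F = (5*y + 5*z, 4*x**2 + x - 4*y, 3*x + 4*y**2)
(8*y, 2, 8*x - 4)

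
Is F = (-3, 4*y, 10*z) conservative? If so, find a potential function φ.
Yes, F is conservative. φ = -3*x + 2*y**2 + 5*z**2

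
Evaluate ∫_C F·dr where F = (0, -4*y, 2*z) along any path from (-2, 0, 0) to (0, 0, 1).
1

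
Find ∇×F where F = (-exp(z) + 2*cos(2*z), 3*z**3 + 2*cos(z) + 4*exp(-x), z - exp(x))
(-9*z**2 + 2*sin(z), exp(x) - exp(z) - 4*sin(2*z), -4*exp(-x))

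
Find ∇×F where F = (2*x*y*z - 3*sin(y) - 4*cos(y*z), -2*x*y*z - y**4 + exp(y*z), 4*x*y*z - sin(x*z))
(2*x*y + 4*x*z - y*exp(y*z), 2*x*y - 4*y*z + 4*y*sin(y*z) + z*cos(x*z), -2*x*z - 2*y*z - 4*z*sin(y*z) + 3*cos(y))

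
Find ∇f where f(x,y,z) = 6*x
(6, 0, 0)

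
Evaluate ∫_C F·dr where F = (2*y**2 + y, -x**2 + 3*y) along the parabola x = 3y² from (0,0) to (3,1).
47/10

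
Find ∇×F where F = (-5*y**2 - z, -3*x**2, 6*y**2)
(12*y, -1, -6*x + 10*y)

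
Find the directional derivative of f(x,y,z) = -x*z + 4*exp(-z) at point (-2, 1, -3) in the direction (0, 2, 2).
sqrt(2)*(1 - 2*exp(3))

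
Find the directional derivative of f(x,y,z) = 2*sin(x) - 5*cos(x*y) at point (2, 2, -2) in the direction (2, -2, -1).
4*cos(2)/3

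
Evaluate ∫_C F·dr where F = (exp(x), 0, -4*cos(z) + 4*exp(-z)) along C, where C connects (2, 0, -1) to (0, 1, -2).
-5*exp(2) - 4*sin(1) + 1 + 4*sin(2) + 4*E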